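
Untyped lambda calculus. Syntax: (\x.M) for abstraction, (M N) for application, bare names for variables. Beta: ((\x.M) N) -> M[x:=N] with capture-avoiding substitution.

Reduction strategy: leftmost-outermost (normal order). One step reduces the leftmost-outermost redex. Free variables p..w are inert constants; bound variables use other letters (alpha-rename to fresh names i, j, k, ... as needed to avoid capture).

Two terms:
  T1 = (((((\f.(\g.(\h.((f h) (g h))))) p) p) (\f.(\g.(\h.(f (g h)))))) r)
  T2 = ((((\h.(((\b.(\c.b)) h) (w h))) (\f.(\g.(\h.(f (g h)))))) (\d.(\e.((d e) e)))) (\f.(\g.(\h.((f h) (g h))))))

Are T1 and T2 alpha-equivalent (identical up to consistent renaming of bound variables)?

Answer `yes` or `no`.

Term 1: (((((\f.(\g.(\h.((f h) (g h))))) p) p) (\f.(\g.(\h.(f (g h)))))) r)
Term 2: ((((\h.(((\b.(\c.b)) h) (w h))) (\f.(\g.(\h.(f (g h)))))) (\d.(\e.((d e) e)))) (\f.(\g.(\h.((f h) (g h))))))
Alpha-equivalence: compare structure up to binder renaming.
Result: False

Answer: no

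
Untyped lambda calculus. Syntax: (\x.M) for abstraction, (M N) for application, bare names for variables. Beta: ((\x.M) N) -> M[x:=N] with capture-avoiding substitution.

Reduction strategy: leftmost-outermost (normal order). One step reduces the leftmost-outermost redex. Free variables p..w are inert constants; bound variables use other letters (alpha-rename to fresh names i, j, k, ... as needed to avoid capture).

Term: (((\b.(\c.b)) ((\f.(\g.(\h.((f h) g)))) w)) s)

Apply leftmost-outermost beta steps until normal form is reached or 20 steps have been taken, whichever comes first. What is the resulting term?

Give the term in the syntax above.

Step 0: (((\b.(\c.b)) ((\f.(\g.(\h.((f h) g)))) w)) s)
Step 1: ((\c.((\f.(\g.(\h.((f h) g)))) w)) s)
Step 2: ((\f.(\g.(\h.((f h) g)))) w)
Step 3: (\g.(\h.((w h) g)))

Answer: (\g.(\h.((w h) g)))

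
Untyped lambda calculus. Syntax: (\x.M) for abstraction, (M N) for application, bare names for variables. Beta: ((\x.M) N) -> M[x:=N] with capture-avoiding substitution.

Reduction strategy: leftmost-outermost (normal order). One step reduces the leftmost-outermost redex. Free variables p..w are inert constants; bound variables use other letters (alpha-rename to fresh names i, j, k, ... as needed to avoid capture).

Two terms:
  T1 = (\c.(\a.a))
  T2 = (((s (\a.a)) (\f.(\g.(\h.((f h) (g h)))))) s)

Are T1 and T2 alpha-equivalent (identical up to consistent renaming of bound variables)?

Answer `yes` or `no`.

Term 1: (\c.(\a.a))
Term 2: (((s (\a.a)) (\f.(\g.(\h.((f h) (g h)))))) s)
Alpha-equivalence: compare structure up to binder renaming.
Result: False

Answer: no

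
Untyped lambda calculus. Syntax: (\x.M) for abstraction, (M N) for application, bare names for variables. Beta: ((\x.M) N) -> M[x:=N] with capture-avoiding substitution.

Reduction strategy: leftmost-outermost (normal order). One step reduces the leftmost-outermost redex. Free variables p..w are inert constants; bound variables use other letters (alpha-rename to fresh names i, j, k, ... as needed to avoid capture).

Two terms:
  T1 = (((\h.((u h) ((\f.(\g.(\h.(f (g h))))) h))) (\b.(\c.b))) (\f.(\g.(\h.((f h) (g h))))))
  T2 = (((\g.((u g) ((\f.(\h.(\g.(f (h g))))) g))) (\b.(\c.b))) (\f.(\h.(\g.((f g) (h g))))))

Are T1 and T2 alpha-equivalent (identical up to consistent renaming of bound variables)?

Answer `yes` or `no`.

Term 1: (((\h.((u h) ((\f.(\g.(\h.(f (g h))))) h))) (\b.(\c.b))) (\f.(\g.(\h.((f h) (g h))))))
Term 2: (((\g.((u g) ((\f.(\h.(\g.(f (h g))))) g))) (\b.(\c.b))) (\f.(\h.(\g.((f g) (h g))))))
Alpha-equivalence: compare structure up to binder renaming.
Result: True

Answer: yes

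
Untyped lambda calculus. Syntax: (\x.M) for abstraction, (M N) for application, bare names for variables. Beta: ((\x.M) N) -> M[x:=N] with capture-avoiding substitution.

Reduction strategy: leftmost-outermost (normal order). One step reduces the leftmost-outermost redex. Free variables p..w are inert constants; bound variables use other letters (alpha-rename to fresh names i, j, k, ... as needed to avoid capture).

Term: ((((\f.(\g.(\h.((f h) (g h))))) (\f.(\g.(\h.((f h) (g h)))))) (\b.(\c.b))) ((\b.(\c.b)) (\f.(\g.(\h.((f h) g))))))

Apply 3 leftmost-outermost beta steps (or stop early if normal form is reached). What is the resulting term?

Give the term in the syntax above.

Step 0: ((((\f.(\g.(\h.((f h) (g h))))) (\f.(\g.(\h.((f h) (g h)))))) (\b.(\c.b))) ((\b.(\c.b)) (\f.(\g.(\h.((f h) g))))))
Step 1: (((\g.(\h.(((\f.(\g.(\h.((f h) (g h))))) h) (g h)))) (\b.(\c.b))) ((\b.(\c.b)) (\f.(\g.(\h.((f h) g))))))
Step 2: ((\h.(((\f.(\g.(\h.((f h) (g h))))) h) ((\b.(\c.b)) h))) ((\b.(\c.b)) (\f.(\g.(\h.((f h) g))))))
Step 3: (((\f.(\g.(\h.((f h) (g h))))) ((\b.(\c.b)) (\f.(\g.(\h.((f h) g)))))) ((\b.(\c.b)) ((\b.(\c.b)) (\f.(\g.(\h.((f h) g)))))))

Answer: (((\f.(\g.(\h.((f h) (g h))))) ((\b.(\c.b)) (\f.(\g.(\h.((f h) g)))))) ((\b.(\c.b)) ((\b.(\c.b)) (\f.(\g.(\h.((f h) g)))))))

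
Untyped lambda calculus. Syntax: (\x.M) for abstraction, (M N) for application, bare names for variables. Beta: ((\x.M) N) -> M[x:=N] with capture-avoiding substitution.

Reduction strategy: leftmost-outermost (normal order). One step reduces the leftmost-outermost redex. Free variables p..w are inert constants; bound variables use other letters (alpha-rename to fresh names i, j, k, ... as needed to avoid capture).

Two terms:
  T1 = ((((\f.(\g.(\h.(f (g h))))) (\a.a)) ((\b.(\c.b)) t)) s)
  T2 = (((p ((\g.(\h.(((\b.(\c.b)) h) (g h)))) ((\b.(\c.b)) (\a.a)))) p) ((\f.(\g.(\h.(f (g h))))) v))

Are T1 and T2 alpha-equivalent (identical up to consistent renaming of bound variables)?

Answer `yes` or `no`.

Term 1: ((((\f.(\g.(\h.(f (g h))))) (\a.a)) ((\b.(\c.b)) t)) s)
Term 2: (((p ((\g.(\h.(((\b.(\c.b)) h) (g h)))) ((\b.(\c.b)) (\a.a)))) p) ((\f.(\g.(\h.(f (g h))))) v))
Alpha-equivalence: compare structure up to binder renaming.
Result: False

Answer: no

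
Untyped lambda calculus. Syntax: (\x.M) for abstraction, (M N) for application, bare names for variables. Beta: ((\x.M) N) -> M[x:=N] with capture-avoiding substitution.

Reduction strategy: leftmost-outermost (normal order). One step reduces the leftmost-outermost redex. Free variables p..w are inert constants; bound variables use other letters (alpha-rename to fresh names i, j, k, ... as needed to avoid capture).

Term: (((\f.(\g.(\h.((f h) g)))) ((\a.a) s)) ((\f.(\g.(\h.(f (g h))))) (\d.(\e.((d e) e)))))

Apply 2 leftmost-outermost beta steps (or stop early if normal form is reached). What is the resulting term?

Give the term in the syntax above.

Step 0: (((\f.(\g.(\h.((f h) g)))) ((\a.a) s)) ((\f.(\g.(\h.(f (g h))))) (\d.(\e.((d e) e)))))
Step 1: ((\g.(\h.((((\a.a) s) h) g))) ((\f.(\g.(\h.(f (g h))))) (\d.(\e.((d e) e)))))
Step 2: (\h.((((\a.a) s) h) ((\f.(\g.(\h.(f (g h))))) (\d.(\e.((d e) e))))))

Answer: (\h.((((\a.a) s) h) ((\f.(\g.(\h.(f (g h))))) (\d.(\e.((d e) e))))))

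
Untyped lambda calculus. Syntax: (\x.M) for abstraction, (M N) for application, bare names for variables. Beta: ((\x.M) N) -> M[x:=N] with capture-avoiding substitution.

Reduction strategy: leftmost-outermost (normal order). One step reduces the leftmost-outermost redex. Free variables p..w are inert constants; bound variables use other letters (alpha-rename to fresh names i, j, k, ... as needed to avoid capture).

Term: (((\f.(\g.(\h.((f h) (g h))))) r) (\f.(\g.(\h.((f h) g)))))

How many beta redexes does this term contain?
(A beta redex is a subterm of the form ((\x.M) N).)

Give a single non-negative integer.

Answer: 1

Derivation:
Term: (((\f.(\g.(\h.((f h) (g h))))) r) (\f.(\g.(\h.((f h) g)))))
  Redex: ((\f.(\g.(\h.((f h) (g h))))) r)
Total redexes: 1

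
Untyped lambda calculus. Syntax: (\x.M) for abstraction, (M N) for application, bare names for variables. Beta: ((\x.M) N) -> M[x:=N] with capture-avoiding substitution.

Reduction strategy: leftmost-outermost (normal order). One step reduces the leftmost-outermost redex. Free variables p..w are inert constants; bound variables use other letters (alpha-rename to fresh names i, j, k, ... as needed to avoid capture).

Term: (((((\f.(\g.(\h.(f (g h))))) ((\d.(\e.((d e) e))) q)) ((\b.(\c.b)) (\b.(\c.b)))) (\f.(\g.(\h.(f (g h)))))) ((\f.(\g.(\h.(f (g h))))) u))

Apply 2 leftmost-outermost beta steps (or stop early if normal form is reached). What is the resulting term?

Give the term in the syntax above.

Answer: (((\h.(((\d.(\e.((d e) e))) q) (((\b.(\c.b)) (\b.(\c.b))) h))) (\f.(\g.(\h.(f (g h)))))) ((\f.(\g.(\h.(f (g h))))) u))

Derivation:
Step 0: (((((\f.(\g.(\h.(f (g h))))) ((\d.(\e.((d e) e))) q)) ((\b.(\c.b)) (\b.(\c.b)))) (\f.(\g.(\h.(f (g h)))))) ((\f.(\g.(\h.(f (g h))))) u))
Step 1: ((((\g.(\h.(((\d.(\e.((d e) e))) q) (g h)))) ((\b.(\c.b)) (\b.(\c.b)))) (\f.(\g.(\h.(f (g h)))))) ((\f.(\g.(\h.(f (g h))))) u))
Step 2: (((\h.(((\d.(\e.((d e) e))) q) (((\b.(\c.b)) (\b.(\c.b))) h))) (\f.(\g.(\h.(f (g h)))))) ((\f.(\g.(\h.(f (g h))))) u))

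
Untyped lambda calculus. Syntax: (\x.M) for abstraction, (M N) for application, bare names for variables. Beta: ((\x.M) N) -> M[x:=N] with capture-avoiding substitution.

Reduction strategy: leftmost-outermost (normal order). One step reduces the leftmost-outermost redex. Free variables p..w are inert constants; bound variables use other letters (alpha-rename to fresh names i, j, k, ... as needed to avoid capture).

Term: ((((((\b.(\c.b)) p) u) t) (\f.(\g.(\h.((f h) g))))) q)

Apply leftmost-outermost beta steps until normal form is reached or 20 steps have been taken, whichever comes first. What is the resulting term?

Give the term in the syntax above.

Answer: (((p t) (\f.(\g.(\h.((f h) g))))) q)

Derivation:
Step 0: ((((((\b.(\c.b)) p) u) t) (\f.(\g.(\h.((f h) g))))) q)
Step 1: (((((\c.p) u) t) (\f.(\g.(\h.((f h) g))))) q)
Step 2: (((p t) (\f.(\g.(\h.((f h) g))))) q)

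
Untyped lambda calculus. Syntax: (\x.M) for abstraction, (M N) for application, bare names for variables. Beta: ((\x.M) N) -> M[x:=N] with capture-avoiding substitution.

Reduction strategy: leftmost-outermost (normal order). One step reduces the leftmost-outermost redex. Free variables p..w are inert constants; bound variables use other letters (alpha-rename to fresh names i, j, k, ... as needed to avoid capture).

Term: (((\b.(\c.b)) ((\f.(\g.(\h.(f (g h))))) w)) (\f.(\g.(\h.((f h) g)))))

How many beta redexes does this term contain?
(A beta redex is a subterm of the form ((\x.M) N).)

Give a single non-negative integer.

Term: (((\b.(\c.b)) ((\f.(\g.(\h.(f (g h))))) w)) (\f.(\g.(\h.((f h) g)))))
  Redex: ((\b.(\c.b)) ((\f.(\g.(\h.(f (g h))))) w))
  Redex: ((\f.(\g.(\h.(f (g h))))) w)
Total redexes: 2

Answer: 2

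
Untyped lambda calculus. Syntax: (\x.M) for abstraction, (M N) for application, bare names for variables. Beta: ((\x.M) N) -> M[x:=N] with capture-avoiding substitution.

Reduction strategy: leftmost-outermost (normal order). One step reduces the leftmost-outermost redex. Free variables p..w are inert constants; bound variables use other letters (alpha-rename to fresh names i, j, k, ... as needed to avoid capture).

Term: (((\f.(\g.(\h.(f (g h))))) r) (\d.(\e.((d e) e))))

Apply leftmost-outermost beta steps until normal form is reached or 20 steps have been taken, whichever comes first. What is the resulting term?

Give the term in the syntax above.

Step 0: (((\f.(\g.(\h.(f (g h))))) r) (\d.(\e.((d e) e))))
Step 1: ((\g.(\h.(r (g h)))) (\d.(\e.((d e) e))))
Step 2: (\h.(r ((\d.(\e.((d e) e))) h)))
Step 3: (\h.(r (\e.((h e) e))))

Answer: (\h.(r (\e.((h e) e))))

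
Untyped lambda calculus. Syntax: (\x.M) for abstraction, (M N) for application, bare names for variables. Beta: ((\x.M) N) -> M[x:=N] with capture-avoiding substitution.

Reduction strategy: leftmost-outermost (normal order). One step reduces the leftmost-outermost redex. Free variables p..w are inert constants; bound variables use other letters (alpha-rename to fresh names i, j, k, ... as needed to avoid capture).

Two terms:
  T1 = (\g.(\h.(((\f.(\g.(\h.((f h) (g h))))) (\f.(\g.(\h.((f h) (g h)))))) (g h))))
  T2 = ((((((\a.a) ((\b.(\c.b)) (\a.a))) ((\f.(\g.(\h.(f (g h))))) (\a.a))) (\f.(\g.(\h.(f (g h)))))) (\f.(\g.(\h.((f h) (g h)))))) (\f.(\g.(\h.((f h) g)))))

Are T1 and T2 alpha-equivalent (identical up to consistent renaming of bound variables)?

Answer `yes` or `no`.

Answer: no

Derivation:
Term 1: (\g.(\h.(((\f.(\g.(\h.((f h) (g h))))) (\f.(\g.(\h.((f h) (g h)))))) (g h))))
Term 2: ((((((\a.a) ((\b.(\c.b)) (\a.a))) ((\f.(\g.(\h.(f (g h))))) (\a.a))) (\f.(\g.(\h.(f (g h)))))) (\f.(\g.(\h.((f h) (g h)))))) (\f.(\g.(\h.((f h) g)))))
Alpha-equivalence: compare structure up to binder renaming.
Result: False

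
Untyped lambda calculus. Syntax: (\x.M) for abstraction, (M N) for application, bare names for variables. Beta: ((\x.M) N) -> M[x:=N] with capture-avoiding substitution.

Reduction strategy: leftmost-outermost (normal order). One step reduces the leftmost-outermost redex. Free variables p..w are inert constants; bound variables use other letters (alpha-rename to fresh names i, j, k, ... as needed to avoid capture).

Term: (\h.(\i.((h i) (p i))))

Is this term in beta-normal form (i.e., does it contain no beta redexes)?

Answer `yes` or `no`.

Answer: yes

Derivation:
Term: (\h.(\i.((h i) (p i))))
No beta redexes found.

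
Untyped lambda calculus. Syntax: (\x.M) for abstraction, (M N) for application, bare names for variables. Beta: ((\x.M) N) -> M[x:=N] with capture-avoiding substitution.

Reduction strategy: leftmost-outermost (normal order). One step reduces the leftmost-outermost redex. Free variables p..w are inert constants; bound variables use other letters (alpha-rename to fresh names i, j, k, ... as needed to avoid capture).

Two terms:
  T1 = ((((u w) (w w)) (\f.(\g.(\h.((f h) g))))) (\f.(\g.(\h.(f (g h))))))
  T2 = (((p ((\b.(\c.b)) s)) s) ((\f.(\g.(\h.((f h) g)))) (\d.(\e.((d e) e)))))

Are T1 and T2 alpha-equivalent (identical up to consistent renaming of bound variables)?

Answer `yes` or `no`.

Answer: no

Derivation:
Term 1: ((((u w) (w w)) (\f.(\g.(\h.((f h) g))))) (\f.(\g.(\h.(f (g h))))))
Term 2: (((p ((\b.(\c.b)) s)) s) ((\f.(\g.(\h.((f h) g)))) (\d.(\e.((d e) e)))))
Alpha-equivalence: compare structure up to binder renaming.
Result: False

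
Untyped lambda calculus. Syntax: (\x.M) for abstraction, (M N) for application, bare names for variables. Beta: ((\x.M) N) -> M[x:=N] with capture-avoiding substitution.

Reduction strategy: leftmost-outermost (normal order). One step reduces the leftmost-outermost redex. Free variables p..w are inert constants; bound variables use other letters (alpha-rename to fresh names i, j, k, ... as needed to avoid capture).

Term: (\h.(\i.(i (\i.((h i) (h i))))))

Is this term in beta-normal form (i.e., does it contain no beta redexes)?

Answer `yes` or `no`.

Answer: yes

Derivation:
Term: (\h.(\i.(i (\i.((h i) (h i))))))
No beta redexes found.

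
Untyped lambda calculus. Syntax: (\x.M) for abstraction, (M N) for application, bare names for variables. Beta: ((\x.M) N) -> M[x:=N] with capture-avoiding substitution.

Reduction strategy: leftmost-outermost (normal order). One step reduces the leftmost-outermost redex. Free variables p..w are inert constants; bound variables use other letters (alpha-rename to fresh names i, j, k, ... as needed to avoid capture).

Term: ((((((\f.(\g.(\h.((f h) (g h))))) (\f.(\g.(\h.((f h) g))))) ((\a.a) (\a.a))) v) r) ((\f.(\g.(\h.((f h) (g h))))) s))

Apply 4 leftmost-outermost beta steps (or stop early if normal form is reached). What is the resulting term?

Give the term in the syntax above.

Step 0: ((((((\f.(\g.(\h.((f h) (g h))))) (\f.(\g.(\h.((f h) g))))) ((\a.a) (\a.a))) v) r) ((\f.(\g.(\h.((f h) (g h))))) s))
Step 1: (((((\g.(\h.(((\f.(\g.(\h.((f h) g)))) h) (g h)))) ((\a.a) (\a.a))) v) r) ((\f.(\g.(\h.((f h) (g h))))) s))
Step 2: ((((\h.(((\f.(\g.(\h.((f h) g)))) h) (((\a.a) (\a.a)) h))) v) r) ((\f.(\g.(\h.((f h) (g h))))) s))
Step 3: (((((\f.(\g.(\h.((f h) g)))) v) (((\a.a) (\a.a)) v)) r) ((\f.(\g.(\h.((f h) (g h))))) s))
Step 4: ((((\g.(\h.((v h) g))) (((\a.a) (\a.a)) v)) r) ((\f.(\g.(\h.((f h) (g h))))) s))

Answer: ((((\g.(\h.((v h) g))) (((\a.a) (\a.a)) v)) r) ((\f.(\g.(\h.((f h) (g h))))) s))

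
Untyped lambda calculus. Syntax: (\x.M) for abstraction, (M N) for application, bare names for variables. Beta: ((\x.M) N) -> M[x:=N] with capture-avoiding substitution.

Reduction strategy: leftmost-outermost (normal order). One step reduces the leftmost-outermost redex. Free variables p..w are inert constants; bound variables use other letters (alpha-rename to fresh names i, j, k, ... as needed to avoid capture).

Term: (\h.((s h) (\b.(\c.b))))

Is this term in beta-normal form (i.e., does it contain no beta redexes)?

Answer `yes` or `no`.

Answer: yes

Derivation:
Term: (\h.((s h) (\b.(\c.b))))
No beta redexes found.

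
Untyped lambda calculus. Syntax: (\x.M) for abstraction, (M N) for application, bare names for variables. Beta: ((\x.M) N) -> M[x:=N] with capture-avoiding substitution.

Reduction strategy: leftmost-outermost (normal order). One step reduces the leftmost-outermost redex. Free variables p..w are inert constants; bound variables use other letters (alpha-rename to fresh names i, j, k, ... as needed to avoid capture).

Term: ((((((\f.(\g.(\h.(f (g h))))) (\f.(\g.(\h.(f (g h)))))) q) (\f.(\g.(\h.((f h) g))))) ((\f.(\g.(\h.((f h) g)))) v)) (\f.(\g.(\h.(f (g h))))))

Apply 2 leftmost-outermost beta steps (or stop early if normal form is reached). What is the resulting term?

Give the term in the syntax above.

Step 0: ((((((\f.(\g.(\h.(f (g h))))) (\f.(\g.(\h.(f (g h)))))) q) (\f.(\g.(\h.((f h) g))))) ((\f.(\g.(\h.((f h) g)))) v)) (\f.(\g.(\h.(f (g h))))))
Step 1: (((((\g.(\h.((\f.(\g.(\h.(f (g h))))) (g h)))) q) (\f.(\g.(\h.((f h) g))))) ((\f.(\g.(\h.((f h) g)))) v)) (\f.(\g.(\h.(f (g h))))))
Step 2: ((((\h.((\f.(\g.(\h.(f (g h))))) (q h))) (\f.(\g.(\h.((f h) g))))) ((\f.(\g.(\h.((f h) g)))) v)) (\f.(\g.(\h.(f (g h))))))

Answer: ((((\h.((\f.(\g.(\h.(f (g h))))) (q h))) (\f.(\g.(\h.((f h) g))))) ((\f.(\g.(\h.((f h) g)))) v)) (\f.(\g.(\h.(f (g h))))))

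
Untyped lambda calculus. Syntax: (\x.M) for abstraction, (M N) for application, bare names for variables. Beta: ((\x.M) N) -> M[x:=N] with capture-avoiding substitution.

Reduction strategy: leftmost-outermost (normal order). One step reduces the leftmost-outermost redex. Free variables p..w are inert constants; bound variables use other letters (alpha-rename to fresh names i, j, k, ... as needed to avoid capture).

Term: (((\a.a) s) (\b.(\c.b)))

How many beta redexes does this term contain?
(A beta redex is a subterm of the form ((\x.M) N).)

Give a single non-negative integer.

Term: (((\a.a) s) (\b.(\c.b)))
  Redex: ((\a.a) s)
Total redexes: 1

Answer: 1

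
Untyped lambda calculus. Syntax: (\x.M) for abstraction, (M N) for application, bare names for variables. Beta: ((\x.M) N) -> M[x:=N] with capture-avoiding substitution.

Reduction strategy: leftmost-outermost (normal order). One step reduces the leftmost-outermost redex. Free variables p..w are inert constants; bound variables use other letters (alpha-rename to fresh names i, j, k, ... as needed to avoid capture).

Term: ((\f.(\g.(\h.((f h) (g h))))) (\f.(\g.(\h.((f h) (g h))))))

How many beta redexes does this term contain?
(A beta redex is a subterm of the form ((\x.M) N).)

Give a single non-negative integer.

Term: ((\f.(\g.(\h.((f h) (g h))))) (\f.(\g.(\h.((f h) (g h))))))
  Redex: ((\f.(\g.(\h.((f h) (g h))))) (\f.(\g.(\h.((f h) (g h))))))
Total redexes: 1

Answer: 1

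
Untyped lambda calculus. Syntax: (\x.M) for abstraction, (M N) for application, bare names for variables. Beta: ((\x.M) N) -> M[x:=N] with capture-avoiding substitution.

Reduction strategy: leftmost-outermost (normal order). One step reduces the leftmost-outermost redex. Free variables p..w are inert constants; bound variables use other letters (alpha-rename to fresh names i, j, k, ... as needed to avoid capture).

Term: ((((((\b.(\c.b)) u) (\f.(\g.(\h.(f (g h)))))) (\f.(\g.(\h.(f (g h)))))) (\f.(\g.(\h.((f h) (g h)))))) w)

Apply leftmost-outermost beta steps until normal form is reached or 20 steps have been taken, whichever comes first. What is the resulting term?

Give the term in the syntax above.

Step 0: ((((((\b.(\c.b)) u) (\f.(\g.(\h.(f (g h)))))) (\f.(\g.(\h.(f (g h)))))) (\f.(\g.(\h.((f h) (g h)))))) w)
Step 1: (((((\c.u) (\f.(\g.(\h.(f (g h)))))) (\f.(\g.(\h.(f (g h)))))) (\f.(\g.(\h.((f h) (g h)))))) w)
Step 2: (((u (\f.(\g.(\h.(f (g h)))))) (\f.(\g.(\h.((f h) (g h)))))) w)

Answer: (((u (\f.(\g.(\h.(f (g h)))))) (\f.(\g.(\h.((f h) (g h)))))) w)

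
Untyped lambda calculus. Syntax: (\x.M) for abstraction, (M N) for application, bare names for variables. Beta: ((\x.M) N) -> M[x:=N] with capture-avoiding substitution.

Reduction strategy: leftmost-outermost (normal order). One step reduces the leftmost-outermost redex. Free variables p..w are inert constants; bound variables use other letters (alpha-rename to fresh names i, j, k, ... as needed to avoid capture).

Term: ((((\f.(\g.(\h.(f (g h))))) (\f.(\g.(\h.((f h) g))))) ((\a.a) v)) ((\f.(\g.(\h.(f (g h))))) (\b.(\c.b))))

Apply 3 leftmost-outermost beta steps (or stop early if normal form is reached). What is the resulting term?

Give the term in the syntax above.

Answer: ((\f.(\g.(\h.((f h) g)))) (((\a.a) v) ((\f.(\g.(\h.(f (g h))))) (\b.(\c.b)))))

Derivation:
Step 0: ((((\f.(\g.(\h.(f (g h))))) (\f.(\g.(\h.((f h) g))))) ((\a.a) v)) ((\f.(\g.(\h.(f (g h))))) (\b.(\c.b))))
Step 1: (((\g.(\h.((\f.(\g.(\h.((f h) g)))) (g h)))) ((\a.a) v)) ((\f.(\g.(\h.(f (g h))))) (\b.(\c.b))))
Step 2: ((\h.((\f.(\g.(\h.((f h) g)))) (((\a.a) v) h))) ((\f.(\g.(\h.(f (g h))))) (\b.(\c.b))))
Step 3: ((\f.(\g.(\h.((f h) g)))) (((\a.a) v) ((\f.(\g.(\h.(f (g h))))) (\b.(\c.b)))))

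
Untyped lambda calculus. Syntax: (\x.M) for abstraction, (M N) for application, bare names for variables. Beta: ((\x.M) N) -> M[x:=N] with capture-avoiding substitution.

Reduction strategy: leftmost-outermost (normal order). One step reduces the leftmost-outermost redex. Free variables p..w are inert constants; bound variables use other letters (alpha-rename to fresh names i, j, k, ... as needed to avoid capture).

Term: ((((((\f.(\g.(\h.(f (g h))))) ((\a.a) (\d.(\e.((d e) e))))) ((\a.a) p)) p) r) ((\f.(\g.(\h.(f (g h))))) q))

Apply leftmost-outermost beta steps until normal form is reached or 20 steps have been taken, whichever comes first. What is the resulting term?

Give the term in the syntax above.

Answer: ((((p p) r) r) (\g.(\h.(q (g h)))))

Derivation:
Step 0: ((((((\f.(\g.(\h.(f (g h))))) ((\a.a) (\d.(\e.((d e) e))))) ((\a.a) p)) p) r) ((\f.(\g.(\h.(f (g h))))) q))
Step 1: (((((\g.(\h.(((\a.a) (\d.(\e.((d e) e)))) (g h)))) ((\a.a) p)) p) r) ((\f.(\g.(\h.(f (g h))))) q))
Step 2: ((((\h.(((\a.a) (\d.(\e.((d e) e)))) (((\a.a) p) h))) p) r) ((\f.(\g.(\h.(f (g h))))) q))
Step 3: (((((\a.a) (\d.(\e.((d e) e)))) (((\a.a) p) p)) r) ((\f.(\g.(\h.(f (g h))))) q))
Step 4: ((((\d.(\e.((d e) e))) (((\a.a) p) p)) r) ((\f.(\g.(\h.(f (g h))))) q))
Step 5: (((\e.(((((\a.a) p) p) e) e)) r) ((\f.(\g.(\h.(f (g h))))) q))
Step 6: ((((((\a.a) p) p) r) r) ((\f.(\g.(\h.(f (g h))))) q))
Step 7: ((((p p) r) r) ((\f.(\g.(\h.(f (g h))))) q))
Step 8: ((((p p) r) r) (\g.(\h.(q (g h)))))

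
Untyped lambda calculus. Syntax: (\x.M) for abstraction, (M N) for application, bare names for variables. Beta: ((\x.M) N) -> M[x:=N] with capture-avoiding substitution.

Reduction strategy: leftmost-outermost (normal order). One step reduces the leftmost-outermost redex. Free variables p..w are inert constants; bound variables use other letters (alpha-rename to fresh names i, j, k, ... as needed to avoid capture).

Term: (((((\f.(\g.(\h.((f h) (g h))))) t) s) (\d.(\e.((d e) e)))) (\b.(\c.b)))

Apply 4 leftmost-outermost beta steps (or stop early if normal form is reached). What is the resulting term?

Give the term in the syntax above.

Step 0: (((((\f.(\g.(\h.((f h) (g h))))) t) s) (\d.(\e.((d e) e)))) (\b.(\c.b)))
Step 1: ((((\g.(\h.((t h) (g h)))) s) (\d.(\e.((d e) e)))) (\b.(\c.b)))
Step 2: (((\h.((t h) (s h))) (\d.(\e.((d e) e)))) (\b.(\c.b)))
Step 3: (((t (\d.(\e.((d e) e)))) (s (\d.(\e.((d e) e))))) (\b.(\c.b)))
Step 4: (normal form reached)

Answer: (((t (\d.(\e.((d e) e)))) (s (\d.(\e.((d e) e))))) (\b.(\c.b)))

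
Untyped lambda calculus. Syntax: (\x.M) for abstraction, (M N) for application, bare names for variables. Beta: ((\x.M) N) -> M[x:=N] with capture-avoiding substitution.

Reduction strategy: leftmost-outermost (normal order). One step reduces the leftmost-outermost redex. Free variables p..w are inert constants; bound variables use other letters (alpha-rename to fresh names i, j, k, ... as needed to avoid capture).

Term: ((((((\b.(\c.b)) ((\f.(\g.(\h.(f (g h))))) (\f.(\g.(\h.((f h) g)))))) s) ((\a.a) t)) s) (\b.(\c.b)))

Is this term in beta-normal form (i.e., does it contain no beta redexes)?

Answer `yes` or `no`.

Term: ((((((\b.(\c.b)) ((\f.(\g.(\h.(f (g h))))) (\f.(\g.(\h.((f h) g)))))) s) ((\a.a) t)) s) (\b.(\c.b)))
Found 3 beta redex(es).

Answer: no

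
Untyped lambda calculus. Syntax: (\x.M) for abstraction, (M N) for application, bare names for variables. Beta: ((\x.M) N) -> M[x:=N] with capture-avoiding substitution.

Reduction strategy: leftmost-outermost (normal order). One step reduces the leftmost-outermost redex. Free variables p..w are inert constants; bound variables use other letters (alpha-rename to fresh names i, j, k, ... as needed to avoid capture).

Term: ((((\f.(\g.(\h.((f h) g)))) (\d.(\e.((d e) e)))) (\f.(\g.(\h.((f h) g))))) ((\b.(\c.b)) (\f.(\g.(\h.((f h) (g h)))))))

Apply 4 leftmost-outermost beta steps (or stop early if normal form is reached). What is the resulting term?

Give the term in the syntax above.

Answer: ((\e.((((\b.(\c.b)) (\f.(\g.(\h.((f h) (g h)))))) e) e)) (\f.(\g.(\h.((f h) g)))))

Derivation:
Step 0: ((((\f.(\g.(\h.((f h) g)))) (\d.(\e.((d e) e)))) (\f.(\g.(\h.((f h) g))))) ((\b.(\c.b)) (\f.(\g.(\h.((f h) (g h)))))))
Step 1: (((\g.(\h.(((\d.(\e.((d e) e))) h) g))) (\f.(\g.(\h.((f h) g))))) ((\b.(\c.b)) (\f.(\g.(\h.((f h) (g h)))))))
Step 2: ((\h.(((\d.(\e.((d e) e))) h) (\f.(\g.(\h.((f h) g)))))) ((\b.(\c.b)) (\f.(\g.(\h.((f h) (g h)))))))
Step 3: (((\d.(\e.((d e) e))) ((\b.(\c.b)) (\f.(\g.(\h.((f h) (g h))))))) (\f.(\g.(\h.((f h) g)))))
Step 4: ((\e.((((\b.(\c.b)) (\f.(\g.(\h.((f h) (g h)))))) e) e)) (\f.(\g.(\h.((f h) g)))))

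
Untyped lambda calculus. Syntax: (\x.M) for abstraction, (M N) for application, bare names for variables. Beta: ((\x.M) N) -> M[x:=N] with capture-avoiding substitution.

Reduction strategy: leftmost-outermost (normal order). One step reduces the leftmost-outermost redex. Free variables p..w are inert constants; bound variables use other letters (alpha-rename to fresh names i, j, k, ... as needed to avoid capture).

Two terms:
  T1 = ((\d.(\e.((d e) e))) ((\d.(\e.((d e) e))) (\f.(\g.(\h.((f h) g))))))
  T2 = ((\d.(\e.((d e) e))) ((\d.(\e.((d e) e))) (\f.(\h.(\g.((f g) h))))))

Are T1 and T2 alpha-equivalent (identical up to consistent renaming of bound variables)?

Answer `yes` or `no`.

Term 1: ((\d.(\e.((d e) e))) ((\d.(\e.((d e) e))) (\f.(\g.(\h.((f h) g))))))
Term 2: ((\d.(\e.((d e) e))) ((\d.(\e.((d e) e))) (\f.(\h.(\g.((f g) h))))))
Alpha-equivalence: compare structure up to binder renaming.
Result: True

Answer: yes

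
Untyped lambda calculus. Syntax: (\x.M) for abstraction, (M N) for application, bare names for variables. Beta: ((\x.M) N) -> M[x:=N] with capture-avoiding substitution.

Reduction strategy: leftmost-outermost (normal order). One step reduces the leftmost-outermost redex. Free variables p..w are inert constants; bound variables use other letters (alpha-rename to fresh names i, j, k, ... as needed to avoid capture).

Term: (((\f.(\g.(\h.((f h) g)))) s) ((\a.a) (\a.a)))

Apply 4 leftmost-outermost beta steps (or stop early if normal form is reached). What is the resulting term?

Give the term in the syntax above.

Answer: (\h.((s h) (\a.a)))

Derivation:
Step 0: (((\f.(\g.(\h.((f h) g)))) s) ((\a.a) (\a.a)))
Step 1: ((\g.(\h.((s h) g))) ((\a.a) (\a.a)))
Step 2: (\h.((s h) ((\a.a) (\a.a))))
Step 3: (\h.((s h) (\a.a)))
Step 4: (normal form reached)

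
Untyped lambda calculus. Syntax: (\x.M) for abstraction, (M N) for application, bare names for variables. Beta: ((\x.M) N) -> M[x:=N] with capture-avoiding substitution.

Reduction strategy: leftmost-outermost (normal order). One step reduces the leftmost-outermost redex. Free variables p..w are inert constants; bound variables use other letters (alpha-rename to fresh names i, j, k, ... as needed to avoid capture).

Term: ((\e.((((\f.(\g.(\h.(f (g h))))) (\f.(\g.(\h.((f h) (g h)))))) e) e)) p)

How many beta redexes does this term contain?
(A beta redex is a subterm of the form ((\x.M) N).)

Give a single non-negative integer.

Term: ((\e.((((\f.(\g.(\h.(f (g h))))) (\f.(\g.(\h.((f h) (g h)))))) e) e)) p)
  Redex: ((\e.((((\f.(\g.(\h.(f (g h))))) (\f.(\g.(\h.((f h) (g h)))))) e) e)) p)
  Redex: ((\f.(\g.(\h.(f (g h))))) (\f.(\g.(\h.((f h) (g h))))))
Total redexes: 2

Answer: 2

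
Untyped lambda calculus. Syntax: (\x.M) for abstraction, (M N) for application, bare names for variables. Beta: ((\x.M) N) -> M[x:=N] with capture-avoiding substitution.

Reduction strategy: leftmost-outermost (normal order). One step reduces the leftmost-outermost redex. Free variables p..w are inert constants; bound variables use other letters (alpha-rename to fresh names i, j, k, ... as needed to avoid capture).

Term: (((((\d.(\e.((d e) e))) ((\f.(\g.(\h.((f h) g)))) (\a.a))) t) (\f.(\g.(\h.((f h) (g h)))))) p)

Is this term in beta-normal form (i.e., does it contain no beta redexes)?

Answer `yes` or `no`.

Answer: no

Derivation:
Term: (((((\d.(\e.((d e) e))) ((\f.(\g.(\h.((f h) g)))) (\a.a))) t) (\f.(\g.(\h.((f h) (g h)))))) p)
Found 2 beta redex(es).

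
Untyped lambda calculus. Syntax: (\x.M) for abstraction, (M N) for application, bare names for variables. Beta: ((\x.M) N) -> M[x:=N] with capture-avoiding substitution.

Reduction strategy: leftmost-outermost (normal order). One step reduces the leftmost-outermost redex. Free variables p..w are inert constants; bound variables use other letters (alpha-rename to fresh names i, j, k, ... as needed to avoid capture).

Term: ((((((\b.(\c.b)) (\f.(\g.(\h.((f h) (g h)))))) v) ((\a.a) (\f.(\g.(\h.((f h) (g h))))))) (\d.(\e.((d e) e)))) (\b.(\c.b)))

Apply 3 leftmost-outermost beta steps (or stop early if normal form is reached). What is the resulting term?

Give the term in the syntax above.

Answer: (((\g.(\h.((((\a.a) (\f.(\g.(\h.((f h) (g h)))))) h) (g h)))) (\d.(\e.((d e) e)))) (\b.(\c.b)))

Derivation:
Step 0: ((((((\b.(\c.b)) (\f.(\g.(\h.((f h) (g h)))))) v) ((\a.a) (\f.(\g.(\h.((f h) (g h))))))) (\d.(\e.((d e) e)))) (\b.(\c.b)))
Step 1: (((((\c.(\f.(\g.(\h.((f h) (g h)))))) v) ((\a.a) (\f.(\g.(\h.((f h) (g h))))))) (\d.(\e.((d e) e)))) (\b.(\c.b)))
Step 2: ((((\f.(\g.(\h.((f h) (g h))))) ((\a.a) (\f.(\g.(\h.((f h) (g h))))))) (\d.(\e.((d e) e)))) (\b.(\c.b)))
Step 3: (((\g.(\h.((((\a.a) (\f.(\g.(\h.((f h) (g h)))))) h) (g h)))) (\d.(\e.((d e) e)))) (\b.(\c.b)))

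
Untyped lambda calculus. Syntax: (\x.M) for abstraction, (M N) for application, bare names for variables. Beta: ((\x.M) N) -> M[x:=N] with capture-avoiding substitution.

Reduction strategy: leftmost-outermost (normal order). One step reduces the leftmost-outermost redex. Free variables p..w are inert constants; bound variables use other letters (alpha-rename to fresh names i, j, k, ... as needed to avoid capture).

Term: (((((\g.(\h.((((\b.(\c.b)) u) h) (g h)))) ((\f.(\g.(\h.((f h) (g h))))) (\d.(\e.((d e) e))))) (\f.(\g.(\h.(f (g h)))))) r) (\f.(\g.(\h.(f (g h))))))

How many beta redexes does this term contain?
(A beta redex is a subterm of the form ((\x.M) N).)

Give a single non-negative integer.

Term: (((((\g.(\h.((((\b.(\c.b)) u) h) (g h)))) ((\f.(\g.(\h.((f h) (g h))))) (\d.(\e.((d e) e))))) (\f.(\g.(\h.(f (g h)))))) r) (\f.(\g.(\h.(f (g h))))))
  Redex: ((\g.(\h.((((\b.(\c.b)) u) h) (g h)))) ((\f.(\g.(\h.((f h) (g h))))) (\d.(\e.((d e) e)))))
  Redex: ((\b.(\c.b)) u)
  Redex: ((\f.(\g.(\h.((f h) (g h))))) (\d.(\e.((d e) e))))
Total redexes: 3

Answer: 3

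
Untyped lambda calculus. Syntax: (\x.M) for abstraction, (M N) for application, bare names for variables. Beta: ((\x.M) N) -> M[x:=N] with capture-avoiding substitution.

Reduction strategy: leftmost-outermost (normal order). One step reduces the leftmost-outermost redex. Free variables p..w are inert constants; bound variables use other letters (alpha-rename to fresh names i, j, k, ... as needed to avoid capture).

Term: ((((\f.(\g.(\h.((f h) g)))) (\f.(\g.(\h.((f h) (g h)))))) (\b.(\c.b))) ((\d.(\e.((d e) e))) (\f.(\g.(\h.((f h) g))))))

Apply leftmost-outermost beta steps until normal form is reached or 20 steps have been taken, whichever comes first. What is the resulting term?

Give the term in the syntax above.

Answer: (\h.((h (\c.h)) h))

Derivation:
Step 0: ((((\f.(\g.(\h.((f h) g)))) (\f.(\g.(\h.((f h) (g h)))))) (\b.(\c.b))) ((\d.(\e.((d e) e))) (\f.(\g.(\h.((f h) g))))))
Step 1: (((\g.(\h.(((\f.(\g.(\h.((f h) (g h))))) h) g))) (\b.(\c.b))) ((\d.(\e.((d e) e))) (\f.(\g.(\h.((f h) g))))))
Step 2: ((\h.(((\f.(\g.(\h.((f h) (g h))))) h) (\b.(\c.b)))) ((\d.(\e.((d e) e))) (\f.(\g.(\h.((f h) g))))))
Step 3: (((\f.(\g.(\h.((f h) (g h))))) ((\d.(\e.((d e) e))) (\f.(\g.(\h.((f h) g)))))) (\b.(\c.b)))
Step 4: ((\g.(\h.((((\d.(\e.((d e) e))) (\f.(\g.(\h.((f h) g))))) h) (g h)))) (\b.(\c.b)))
Step 5: (\h.((((\d.(\e.((d e) e))) (\f.(\g.(\h.((f h) g))))) h) ((\b.(\c.b)) h)))
Step 6: (\h.(((\e.(((\f.(\g.(\h.((f h) g)))) e) e)) h) ((\b.(\c.b)) h)))
Step 7: (\h.((((\f.(\g.(\h.((f h) g)))) h) h) ((\b.(\c.b)) h)))
Step 8: (\h.(((\g.(\i.((h i) g))) h) ((\b.(\c.b)) h)))
Step 9: (\h.((\i.((h i) h)) ((\b.(\c.b)) h)))
Step 10: (\h.((h ((\b.(\c.b)) h)) h))
Step 11: (\h.((h (\c.h)) h))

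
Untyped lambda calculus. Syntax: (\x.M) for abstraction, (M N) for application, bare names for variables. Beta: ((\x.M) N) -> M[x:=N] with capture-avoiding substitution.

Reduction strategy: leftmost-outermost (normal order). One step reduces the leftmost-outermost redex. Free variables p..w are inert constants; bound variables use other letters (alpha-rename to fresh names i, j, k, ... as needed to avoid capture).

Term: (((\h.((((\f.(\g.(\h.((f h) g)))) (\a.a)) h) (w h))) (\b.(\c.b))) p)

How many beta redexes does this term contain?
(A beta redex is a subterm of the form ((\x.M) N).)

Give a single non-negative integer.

Term: (((\h.((((\f.(\g.(\h.((f h) g)))) (\a.a)) h) (w h))) (\b.(\c.b))) p)
  Redex: ((\h.((((\f.(\g.(\h.((f h) g)))) (\a.a)) h) (w h))) (\b.(\c.b)))
  Redex: ((\f.(\g.(\h.((f h) g)))) (\a.a))
Total redexes: 2

Answer: 2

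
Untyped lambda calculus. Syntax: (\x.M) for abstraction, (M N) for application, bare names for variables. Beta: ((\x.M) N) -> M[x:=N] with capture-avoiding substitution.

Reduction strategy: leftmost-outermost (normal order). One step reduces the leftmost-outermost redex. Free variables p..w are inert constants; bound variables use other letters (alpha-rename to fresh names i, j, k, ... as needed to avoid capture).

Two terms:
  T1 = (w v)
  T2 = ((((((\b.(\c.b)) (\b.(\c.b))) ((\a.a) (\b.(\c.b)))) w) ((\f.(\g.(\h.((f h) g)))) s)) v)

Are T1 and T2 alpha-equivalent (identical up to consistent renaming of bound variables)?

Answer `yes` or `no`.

Answer: no

Derivation:
Term 1: (w v)
Term 2: ((((((\b.(\c.b)) (\b.(\c.b))) ((\a.a) (\b.(\c.b)))) w) ((\f.(\g.(\h.((f h) g)))) s)) v)
Alpha-equivalence: compare structure up to binder renaming.
Result: False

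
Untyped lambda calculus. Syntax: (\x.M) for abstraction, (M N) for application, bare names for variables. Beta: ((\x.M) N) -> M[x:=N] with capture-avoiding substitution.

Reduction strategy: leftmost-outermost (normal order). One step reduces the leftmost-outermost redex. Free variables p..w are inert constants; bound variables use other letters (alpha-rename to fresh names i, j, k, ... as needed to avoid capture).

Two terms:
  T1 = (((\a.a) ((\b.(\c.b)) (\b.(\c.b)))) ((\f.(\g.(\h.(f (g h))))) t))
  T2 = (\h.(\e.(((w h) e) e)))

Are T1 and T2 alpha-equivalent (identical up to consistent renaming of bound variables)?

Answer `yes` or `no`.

Answer: no

Derivation:
Term 1: (((\a.a) ((\b.(\c.b)) (\b.(\c.b)))) ((\f.(\g.(\h.(f (g h))))) t))
Term 2: (\h.(\e.(((w h) e) e)))
Alpha-equivalence: compare structure up to binder renaming.
Result: False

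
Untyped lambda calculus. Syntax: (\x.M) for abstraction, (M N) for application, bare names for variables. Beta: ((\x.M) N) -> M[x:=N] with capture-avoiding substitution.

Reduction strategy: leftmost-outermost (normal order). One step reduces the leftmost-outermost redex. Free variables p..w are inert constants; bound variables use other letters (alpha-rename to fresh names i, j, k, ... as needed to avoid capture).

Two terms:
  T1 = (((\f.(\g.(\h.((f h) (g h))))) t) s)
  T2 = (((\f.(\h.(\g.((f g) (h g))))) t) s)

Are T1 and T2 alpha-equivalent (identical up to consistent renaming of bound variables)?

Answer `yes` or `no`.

Term 1: (((\f.(\g.(\h.((f h) (g h))))) t) s)
Term 2: (((\f.(\h.(\g.((f g) (h g))))) t) s)
Alpha-equivalence: compare structure up to binder renaming.
Result: True

Answer: yes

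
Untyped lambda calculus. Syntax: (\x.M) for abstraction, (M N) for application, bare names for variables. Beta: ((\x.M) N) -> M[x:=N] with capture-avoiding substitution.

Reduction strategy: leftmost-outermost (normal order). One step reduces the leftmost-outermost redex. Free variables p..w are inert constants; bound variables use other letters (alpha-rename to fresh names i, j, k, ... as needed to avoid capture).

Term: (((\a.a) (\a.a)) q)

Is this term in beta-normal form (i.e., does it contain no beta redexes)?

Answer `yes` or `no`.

Term: (((\a.a) (\a.a)) q)
Found 1 beta redex(es).

Answer: no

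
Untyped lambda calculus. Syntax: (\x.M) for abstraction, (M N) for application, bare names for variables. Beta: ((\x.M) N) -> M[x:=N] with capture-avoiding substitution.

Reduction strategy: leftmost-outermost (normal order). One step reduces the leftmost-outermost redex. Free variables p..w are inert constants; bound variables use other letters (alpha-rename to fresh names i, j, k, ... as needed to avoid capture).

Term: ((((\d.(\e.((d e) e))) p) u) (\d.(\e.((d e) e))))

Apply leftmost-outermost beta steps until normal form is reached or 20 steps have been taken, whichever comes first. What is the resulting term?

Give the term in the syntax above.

Step 0: ((((\d.(\e.((d e) e))) p) u) (\d.(\e.((d e) e))))
Step 1: (((\e.((p e) e)) u) (\d.(\e.((d e) e))))
Step 2: (((p u) u) (\d.(\e.((d e) e))))

Answer: (((p u) u) (\d.(\e.((d e) e))))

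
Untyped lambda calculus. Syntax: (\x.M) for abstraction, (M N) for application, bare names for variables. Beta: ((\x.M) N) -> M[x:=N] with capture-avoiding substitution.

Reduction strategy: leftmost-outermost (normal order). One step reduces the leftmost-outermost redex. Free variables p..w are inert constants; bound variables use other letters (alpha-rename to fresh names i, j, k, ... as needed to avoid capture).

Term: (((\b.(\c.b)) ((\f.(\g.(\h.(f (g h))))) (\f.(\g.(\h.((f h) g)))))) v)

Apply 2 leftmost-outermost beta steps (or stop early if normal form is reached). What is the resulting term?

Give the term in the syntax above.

Answer: ((\f.(\g.(\h.(f (g h))))) (\f.(\g.(\h.((f h) g)))))

Derivation:
Step 0: (((\b.(\c.b)) ((\f.(\g.(\h.(f (g h))))) (\f.(\g.(\h.((f h) g)))))) v)
Step 1: ((\c.((\f.(\g.(\h.(f (g h))))) (\f.(\g.(\h.((f h) g)))))) v)
Step 2: ((\f.(\g.(\h.(f (g h))))) (\f.(\g.(\h.((f h) g)))))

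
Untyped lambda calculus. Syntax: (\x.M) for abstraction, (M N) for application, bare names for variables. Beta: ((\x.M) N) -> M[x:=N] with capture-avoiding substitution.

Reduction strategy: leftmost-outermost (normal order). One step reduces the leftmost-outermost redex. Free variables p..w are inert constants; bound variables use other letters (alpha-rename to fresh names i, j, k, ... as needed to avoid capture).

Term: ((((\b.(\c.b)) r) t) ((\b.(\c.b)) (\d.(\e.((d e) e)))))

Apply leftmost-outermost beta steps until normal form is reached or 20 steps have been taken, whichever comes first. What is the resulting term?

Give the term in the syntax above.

Answer: (r (\c.(\d.(\e.((d e) e)))))

Derivation:
Step 0: ((((\b.(\c.b)) r) t) ((\b.(\c.b)) (\d.(\e.((d e) e)))))
Step 1: (((\c.r) t) ((\b.(\c.b)) (\d.(\e.((d e) e)))))
Step 2: (r ((\b.(\c.b)) (\d.(\e.((d e) e)))))
Step 3: (r (\c.(\d.(\e.((d e) e)))))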